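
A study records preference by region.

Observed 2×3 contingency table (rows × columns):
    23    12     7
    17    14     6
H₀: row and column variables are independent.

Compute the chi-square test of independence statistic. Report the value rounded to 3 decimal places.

test statistic = 0.818

Row totals [42, 37], col totals [40, 26, 13], n=79
χ² = (23−21.27)²/21.27 + (12−13.82)²/13.82 + (7−6.91)²/6.91 + (17−18.73)²/18.73 + (14−12.18)²/12.18 + (6−6.09)²/6.09 = 0.8176
df = 2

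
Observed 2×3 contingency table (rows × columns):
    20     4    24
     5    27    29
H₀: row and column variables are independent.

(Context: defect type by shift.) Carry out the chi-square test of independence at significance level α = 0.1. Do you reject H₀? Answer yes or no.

Row totals [48, 61], col totals [25, 31, 53], n=109
χ² = (20−11.01)²/11.01 + (4−13.65)²/13.65 + (24−23.34)²/23.34 + (5−13.99)²/13.99 + (27−17.35)²/17.35 + (29−29.66)²/29.66 = 25.3463
df = 2
p-value (upper-tail) = 0.00000
At α=0.1: p < α → reject H₀

reject H₀: yes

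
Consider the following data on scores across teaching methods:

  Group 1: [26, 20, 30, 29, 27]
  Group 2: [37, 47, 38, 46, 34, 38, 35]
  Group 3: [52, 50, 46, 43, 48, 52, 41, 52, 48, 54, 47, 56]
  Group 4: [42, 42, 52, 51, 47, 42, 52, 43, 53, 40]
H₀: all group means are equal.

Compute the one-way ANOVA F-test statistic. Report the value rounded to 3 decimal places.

test statistic = 30.090

Group means [26.40, 39.29, 49.08, 46.40], grand mean 42.941
SSB = Σnᵢ(x̄ᵢ−x̄)² = 2033.937; SSW = ΣΣ(x−x̄ᵢ)² = 675.945
MSB = 2033.937/3 = 677.9790; MSW = 675.945/30 = 22.5315
F = MSB/MSW = 30.0903
df = (3, 30)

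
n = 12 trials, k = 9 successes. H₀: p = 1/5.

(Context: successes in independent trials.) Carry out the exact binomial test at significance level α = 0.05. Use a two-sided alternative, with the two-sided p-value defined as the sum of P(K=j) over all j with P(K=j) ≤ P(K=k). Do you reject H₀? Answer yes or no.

reject H₀: yes

Exact binomial: n=12, k=9, p₀=1/5=0.2000
P(X=j) = C(n,j)·p₀^j·(1−p₀)^(n−j); p = Σ P(X=j) over j with P(X=j) ≤ P(X=9)
p-value (two-sided) = 0.00006
At α=0.05: p < α → reject H₀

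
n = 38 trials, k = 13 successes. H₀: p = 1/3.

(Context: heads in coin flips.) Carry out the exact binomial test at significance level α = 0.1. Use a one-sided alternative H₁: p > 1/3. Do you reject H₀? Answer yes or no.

reject H₀: no

Exact binomial: n=38, k=13, p₀=1/3=0.3333
P(X≥13) from Σ C(n,i)·p₀^i·(1−p₀)^(n−i)
p-value (one-sided, H₁ greater) = 0.51511
At α=0.1: p ≥ α → fail to reject H₀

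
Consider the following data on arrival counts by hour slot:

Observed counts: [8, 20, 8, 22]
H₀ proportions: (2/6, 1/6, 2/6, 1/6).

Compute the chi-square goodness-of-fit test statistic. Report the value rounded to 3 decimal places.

n = 58; E_i = n·p_i = [19.33, 9.67, 19.33, 9.67]
χ² = (8−19.33)²/19.33 + (20−9.67)²/9.67 + (8−19.33)²/19.33 + (22−9.67)²/9.67 = 40.0690
df = 3

test statistic = 40.069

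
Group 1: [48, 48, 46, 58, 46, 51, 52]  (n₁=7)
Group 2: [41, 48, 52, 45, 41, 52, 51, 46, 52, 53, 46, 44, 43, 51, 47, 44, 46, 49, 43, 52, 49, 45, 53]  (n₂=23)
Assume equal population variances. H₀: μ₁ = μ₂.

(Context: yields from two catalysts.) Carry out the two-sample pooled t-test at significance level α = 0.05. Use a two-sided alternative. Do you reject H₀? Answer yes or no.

x̄₁=49.857, s₁=4.259, n₁=7
x̄₂=47.522, s₂=3.930, n₂=23
s_p² = [6·4.259² + 22·3.930²]/28 = 16.0213
SE = √(s_p²·(1/7+1/23)) = 1.7278
t = (49.857−47.522)/1.7278 = 1.3517
df = 28
p-value (two-sided) = 0.18731
At α=0.05: p ≥ α → fail to reject H₀

reject H₀: no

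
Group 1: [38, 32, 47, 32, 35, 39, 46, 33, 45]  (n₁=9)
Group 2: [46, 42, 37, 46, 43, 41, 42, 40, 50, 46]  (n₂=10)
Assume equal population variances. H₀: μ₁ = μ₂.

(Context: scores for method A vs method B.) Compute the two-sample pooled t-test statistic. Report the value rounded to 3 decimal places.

test statistic = -2.067

x̄₁=38.556, s₁=6.106, n₁=9
x̄₂=43.300, s₂=3.743, n₂=10
s_p² = [8·6.106² + 9·3.743²]/17 = 24.9601
SE = √(s_p²·(1/9+1/10)) = 2.2955
t = (38.556−43.300)/2.2955 = -2.0668
df = 17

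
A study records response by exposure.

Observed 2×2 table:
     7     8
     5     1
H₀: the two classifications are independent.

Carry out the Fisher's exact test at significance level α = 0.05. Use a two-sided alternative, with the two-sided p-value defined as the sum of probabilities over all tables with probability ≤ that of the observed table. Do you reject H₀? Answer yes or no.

Margins: r₁=15, r₂=6, c₁=12, c₂=9, n=21
p_obs = C(15,7)·C(6,5)/C(21,12); sum pmf over tables with pmf ≤ p_obs
p-value (two-sided) = 0.17780
At α=0.05: p ≥ α → fail to reject H₀

reject H₀: no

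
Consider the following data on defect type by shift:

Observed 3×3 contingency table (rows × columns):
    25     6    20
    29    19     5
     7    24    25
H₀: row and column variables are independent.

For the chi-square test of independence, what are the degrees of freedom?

degrees of freedom = 4

df = (r−1)(c−1) = (3−1)·(3−1) = 4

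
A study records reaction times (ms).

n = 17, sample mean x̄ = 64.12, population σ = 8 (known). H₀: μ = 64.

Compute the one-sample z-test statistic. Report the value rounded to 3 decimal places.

SE = σ/√n = 8/√17 = 1.9403
z = (x̄−μ₀)/SE = (64.12−64)/1.9403 = 0.0618

test statistic = 0.062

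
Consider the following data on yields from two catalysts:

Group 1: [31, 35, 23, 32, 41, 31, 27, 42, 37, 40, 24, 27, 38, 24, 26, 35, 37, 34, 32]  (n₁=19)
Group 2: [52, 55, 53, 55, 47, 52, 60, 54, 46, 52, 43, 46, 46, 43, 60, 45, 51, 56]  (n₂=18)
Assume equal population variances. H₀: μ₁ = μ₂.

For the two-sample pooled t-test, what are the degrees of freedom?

df = n₁ + n₂ − 2 = 19 + 18 − 2 = 35

degrees of freedom = 35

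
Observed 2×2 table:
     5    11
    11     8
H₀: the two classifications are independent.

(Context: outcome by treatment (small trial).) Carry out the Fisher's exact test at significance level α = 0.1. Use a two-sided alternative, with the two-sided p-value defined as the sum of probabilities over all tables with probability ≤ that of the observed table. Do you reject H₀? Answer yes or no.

reject H₀: no

Margins: r₁=16, r₂=19, c₁=16, c₂=19, n=35
p_obs = C(16,5)·C(19,11)/C(35,16); sum pmf over tables with pmf ≤ p_obs
p-value (two-sided) = 0.17591
At α=0.1: p ≥ α → fail to reject H₀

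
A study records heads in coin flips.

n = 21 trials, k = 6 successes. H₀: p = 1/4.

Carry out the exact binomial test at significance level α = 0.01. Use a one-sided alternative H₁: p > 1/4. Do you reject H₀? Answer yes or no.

reject H₀: no

Exact binomial: n=21, k=6, p₀=1/4=0.2500
P(X≥6) from Σ C(n,i)·p₀^i·(1−p₀)^(n−i)
p-value (one-sided, H₁ greater) = 0.43341
At α=0.01: p ≥ α → fail to reject H₀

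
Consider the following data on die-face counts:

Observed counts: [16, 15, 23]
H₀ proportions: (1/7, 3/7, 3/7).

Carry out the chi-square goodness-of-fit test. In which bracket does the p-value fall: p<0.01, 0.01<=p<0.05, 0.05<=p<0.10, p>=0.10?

p-value bracket: p<0.01

n = 54; E_i = n·p_i = [7.71, 23.14, 23.14]
χ² = (16−7.71)²/7.71 + (15−23.14)²/23.14 + (23−23.14)²/23.14 = 11.7654
df = 2
p-value (upper-tail) = 0.00279
→ bracket: p<0.01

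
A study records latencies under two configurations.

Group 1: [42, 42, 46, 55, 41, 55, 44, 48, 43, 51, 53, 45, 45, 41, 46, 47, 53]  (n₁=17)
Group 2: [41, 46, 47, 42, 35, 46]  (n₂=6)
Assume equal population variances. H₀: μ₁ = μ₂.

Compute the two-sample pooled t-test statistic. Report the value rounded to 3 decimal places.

test statistic = 1.790

x̄₁=46.882, s₁=4.833, n₁=17
x̄₂=42.833, s₂=4.535, n₂=6
s_p² = [16·4.833² + 5·4.535²]/21 = 22.6951
SE = √(s_p²·(1/17+1/6)) = 2.2622
t = (46.882−42.833)/2.2622 = 1.7899
df = 21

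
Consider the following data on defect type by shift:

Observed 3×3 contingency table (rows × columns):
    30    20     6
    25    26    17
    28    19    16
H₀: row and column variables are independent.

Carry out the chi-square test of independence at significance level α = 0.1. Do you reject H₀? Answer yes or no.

Row totals [56, 68, 63], col totals [83, 65, 39], n=187
χ² = (30−24.86)²/24.86 + (20−19.47)²/19.47 + (6−11.68)²/11.68 + (25−30.18)²/30.18 + (26−23.64)²/23.64 + (17−14.18)²/14.18 + (28−27.96)²/27.96 + (19−21.90)²/21.90 + (16−13.14)²/13.14 = 6.5337
df = 4
p-value (upper-tail) = 0.16268
At α=0.1: p ≥ α → fail to reject H₀

reject H₀: no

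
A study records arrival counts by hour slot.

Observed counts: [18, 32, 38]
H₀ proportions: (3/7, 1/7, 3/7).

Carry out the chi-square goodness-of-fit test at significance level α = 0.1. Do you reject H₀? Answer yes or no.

reject H₀: yes

n = 88; E_i = n·p_i = [37.71, 12.57, 37.71]
χ² = (18−37.71)²/37.71 + (32−12.57)²/12.57 + (38−37.71)²/37.71 = 40.3333
df = 2
p-value (upper-tail) = 0.00000
At α=0.1: p < α → reject H₀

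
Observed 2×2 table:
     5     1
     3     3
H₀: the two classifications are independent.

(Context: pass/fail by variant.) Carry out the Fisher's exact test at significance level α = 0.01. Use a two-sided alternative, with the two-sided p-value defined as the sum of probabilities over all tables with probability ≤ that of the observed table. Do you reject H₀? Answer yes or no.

reject H₀: no

Margins: r₁=6, r₂=6, c₁=8, c₂=4, n=12
p_obs = C(6,5)·C(6,3)/C(12,8); sum pmf over tables with pmf ≤ p_obs
p-value (two-sided) = 0.54545
At α=0.01: p ≥ α → fail to reject H₀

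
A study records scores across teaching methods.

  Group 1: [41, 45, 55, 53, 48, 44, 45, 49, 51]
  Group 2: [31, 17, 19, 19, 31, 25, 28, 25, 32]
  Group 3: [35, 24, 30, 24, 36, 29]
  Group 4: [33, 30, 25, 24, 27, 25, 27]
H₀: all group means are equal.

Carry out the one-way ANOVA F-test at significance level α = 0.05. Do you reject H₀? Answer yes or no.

reject H₀: yes

Group means [47.89, 25.22, 29.67, 27.29], grand mean 33.129
SSB = Σnᵢ(x̄ᵢ−x̄)² = 2834.278; SSW = ΣΣ(x−x̄ᵢ)² = 627.206
MSB = 2834.278/3 = 944.7592; MSW = 627.206/27 = 23.2299
F = MSB/MSW = 40.6700
df = (3, 27)
p-value (upper-tail) = 0.00000
At α=0.05: p < α → reject H₀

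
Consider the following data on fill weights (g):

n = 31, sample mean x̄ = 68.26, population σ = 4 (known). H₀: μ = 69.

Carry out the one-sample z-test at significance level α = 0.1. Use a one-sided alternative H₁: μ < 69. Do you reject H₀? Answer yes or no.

reject H₀: no

SE = σ/√n = 4/√31 = 0.7184
z = (x̄−μ₀)/SE = (68.26−69)/0.7184 = -1.0300
p-value (one-sided, H₁ less) = 0.15150
At α=0.1: p ≥ α → fail to reject H₀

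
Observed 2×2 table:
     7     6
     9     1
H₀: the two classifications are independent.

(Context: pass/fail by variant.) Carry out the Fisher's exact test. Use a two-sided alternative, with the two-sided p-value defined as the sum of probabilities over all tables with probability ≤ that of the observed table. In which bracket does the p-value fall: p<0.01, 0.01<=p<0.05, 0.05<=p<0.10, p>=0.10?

p-value bracket: 0.05<=p<0.10

Margins: r₁=13, r₂=10, c₁=16, c₂=7, n=23
p_obs = C(13,7)·C(10,9)/C(23,16); sum pmf over tables with pmf ≤ p_obs
p-value (two-sided) = 0.08862
→ bracket: 0.05<=p<0.10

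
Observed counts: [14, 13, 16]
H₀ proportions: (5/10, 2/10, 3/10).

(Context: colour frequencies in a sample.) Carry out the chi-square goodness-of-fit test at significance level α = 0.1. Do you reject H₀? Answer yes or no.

reject H₀: yes

n = 43; E_i = n·p_i = [21.50, 8.60, 12.90]
χ² = (14−21.50)²/21.50 + (13−8.60)²/8.60 + (16−12.90)²/12.90 = 5.6124
df = 2
p-value (upper-tail) = 0.06043
At α=0.1: p < α → reject H₀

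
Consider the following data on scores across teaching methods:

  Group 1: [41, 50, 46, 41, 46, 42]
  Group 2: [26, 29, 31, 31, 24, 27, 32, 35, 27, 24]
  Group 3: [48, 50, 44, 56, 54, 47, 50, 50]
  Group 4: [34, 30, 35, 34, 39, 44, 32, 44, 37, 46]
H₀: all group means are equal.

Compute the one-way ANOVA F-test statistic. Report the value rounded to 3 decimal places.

Group means [44.33, 28.60, 49.88, 37.50], grand mean 39.000
SSB = Σnᵢ(x̄ᵢ−x̄)² = 2220.892; SSW = ΣΣ(x−x̄ᵢ)² = 561.108
MSB = 2220.892/3 = 740.2972; MSW = 561.108/30 = 18.7036
F = MSB/MSW = 39.5804
df = (3, 30)

test statistic = 39.580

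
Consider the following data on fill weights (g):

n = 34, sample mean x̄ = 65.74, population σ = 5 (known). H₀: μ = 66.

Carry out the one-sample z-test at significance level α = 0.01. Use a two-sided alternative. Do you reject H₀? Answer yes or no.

reject H₀: no

SE = σ/√n = 5/√34 = 0.8575
z = (x̄−μ₀)/SE = (65.74−66)/0.8575 = -0.3032
p-value (two-sided) = 0.76173
At α=0.01: p ≥ α → fail to reject H₀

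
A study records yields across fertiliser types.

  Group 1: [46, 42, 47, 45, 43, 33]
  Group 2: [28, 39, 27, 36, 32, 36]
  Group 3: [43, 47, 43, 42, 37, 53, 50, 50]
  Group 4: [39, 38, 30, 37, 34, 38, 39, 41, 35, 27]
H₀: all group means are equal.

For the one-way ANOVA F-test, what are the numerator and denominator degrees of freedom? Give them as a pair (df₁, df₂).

k = 4 groups, N = 30 total
df = (k−1, N−k) = (4−1, 30−4) = (3, 26)

degrees of freedom = [3, 26]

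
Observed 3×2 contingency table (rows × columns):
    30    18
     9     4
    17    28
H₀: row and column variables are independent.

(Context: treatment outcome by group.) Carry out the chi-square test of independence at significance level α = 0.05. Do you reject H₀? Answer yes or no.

Row totals [48, 13, 45], col totals [56, 50], n=106
χ² = (30−25.36)²/25.36 + (18−22.64)²/22.64 + (9−6.87)²/6.87 + (4−6.13)²/6.13 + (17−23.77)²/23.77 + (28−21.23)²/21.23 = 7.2957
df = 2
p-value (upper-tail) = 0.02605
At α=0.05: p < α → reject H₀

reject H₀: yes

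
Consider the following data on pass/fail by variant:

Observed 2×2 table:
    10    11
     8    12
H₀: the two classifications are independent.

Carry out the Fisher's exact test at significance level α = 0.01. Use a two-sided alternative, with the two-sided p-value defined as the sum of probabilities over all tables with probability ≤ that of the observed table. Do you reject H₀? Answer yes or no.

Margins: r₁=21, r₂=20, c₁=18, c₂=23, n=41
p_obs = C(21,10)·C(20,8)/C(41,18); sum pmf over tables with pmf ≤ p_obs
p-value (two-sided) = 0.75574
At α=0.01: p ≥ α → fail to reject H₀

reject H₀: no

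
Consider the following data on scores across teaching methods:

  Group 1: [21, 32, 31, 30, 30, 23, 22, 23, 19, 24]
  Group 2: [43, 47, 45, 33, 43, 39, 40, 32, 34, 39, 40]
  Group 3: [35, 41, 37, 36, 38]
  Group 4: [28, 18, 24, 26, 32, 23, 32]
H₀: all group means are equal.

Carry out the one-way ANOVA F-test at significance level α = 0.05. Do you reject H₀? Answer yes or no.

Group means [25.50, 39.55, 37.40, 26.14], grand mean 32.121
SSB = Σnᵢ(x̄ᵢ−x̄)² = 1434.231; SSW = ΣΣ(x−x̄ᵢ)² = 617.284
MSB = 1434.231/3 = 478.0769; MSW = 617.284/29 = 21.2857
F = MSB/MSW = 22.4600
df = (3, 29)
p-value (upper-tail) = 0.00000
At α=0.05: p < α → reject H₀

reject H₀: yes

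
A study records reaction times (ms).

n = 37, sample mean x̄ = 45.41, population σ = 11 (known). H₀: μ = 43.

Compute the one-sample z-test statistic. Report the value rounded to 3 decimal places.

SE = σ/√n = 11/√37 = 1.8084
z = (x̄−μ₀)/SE = (45.41−43)/1.8084 = 1.3327

test statistic = 1.333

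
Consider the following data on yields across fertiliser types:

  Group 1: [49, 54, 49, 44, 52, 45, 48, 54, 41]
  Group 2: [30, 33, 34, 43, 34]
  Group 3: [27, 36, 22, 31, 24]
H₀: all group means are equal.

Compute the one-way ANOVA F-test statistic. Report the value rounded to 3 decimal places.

test statistic = 31.157

Group means [48.44, 34.80, 28.00], grand mean 39.474
SSB = Σnᵢ(x̄ᵢ−x̄)² = 1491.715; SSW = ΣΣ(x−x̄ᵢ)² = 383.022
MSB = 1491.715/2 = 745.8573; MSW = 383.022/16 = 23.9389
F = MSB/MSW = 31.1567
df = (2, 16)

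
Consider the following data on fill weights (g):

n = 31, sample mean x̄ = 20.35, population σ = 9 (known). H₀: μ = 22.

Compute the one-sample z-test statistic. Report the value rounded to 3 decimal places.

SE = σ/√n = 9/√31 = 1.6164
z = (x̄−μ₀)/SE = (20.35−22)/1.6164 = -1.0208

test statistic = -1.021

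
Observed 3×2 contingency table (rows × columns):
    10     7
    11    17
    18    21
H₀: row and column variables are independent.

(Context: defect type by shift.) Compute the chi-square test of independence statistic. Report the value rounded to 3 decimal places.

Row totals [17, 28, 39], col totals [39, 45], n=84
χ² = (10−7.89)²/7.89 + (7−9.11)²/9.11 + (11−13.00)²/13.00 + (17−15.00)²/15.00 + (18−18.11)²/18.11 + (21−20.89)²/20.89 = 1.6256
df = 2

test statistic = 1.626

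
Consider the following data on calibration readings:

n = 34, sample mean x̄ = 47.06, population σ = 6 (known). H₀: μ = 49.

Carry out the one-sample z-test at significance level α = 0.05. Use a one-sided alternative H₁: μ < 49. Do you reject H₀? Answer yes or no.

reject H₀: yes

SE = σ/√n = 6/√34 = 1.0290
z = (x̄−μ₀)/SE = (47.06−49)/1.0290 = -1.8853
p-value (one-sided, H₁ less) = 0.02969
At α=0.05: p < α → reject H₀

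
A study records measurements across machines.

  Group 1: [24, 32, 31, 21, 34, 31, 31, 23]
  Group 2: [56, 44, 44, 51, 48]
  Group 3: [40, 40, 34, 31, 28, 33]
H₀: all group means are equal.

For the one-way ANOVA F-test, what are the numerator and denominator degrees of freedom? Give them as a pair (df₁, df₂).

degrees of freedom = [2, 16]

k = 3 groups, N = 19 total
df = (k−1, N−k) = (3−1, 19−3) = (2, 16)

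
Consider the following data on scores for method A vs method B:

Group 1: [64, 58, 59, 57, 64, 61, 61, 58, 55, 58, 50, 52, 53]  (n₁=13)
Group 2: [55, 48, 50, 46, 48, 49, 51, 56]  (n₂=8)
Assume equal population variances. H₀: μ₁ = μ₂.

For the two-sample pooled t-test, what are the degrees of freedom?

degrees of freedom = 19

df = n₁ + n₂ − 2 = 13 + 8 − 2 = 19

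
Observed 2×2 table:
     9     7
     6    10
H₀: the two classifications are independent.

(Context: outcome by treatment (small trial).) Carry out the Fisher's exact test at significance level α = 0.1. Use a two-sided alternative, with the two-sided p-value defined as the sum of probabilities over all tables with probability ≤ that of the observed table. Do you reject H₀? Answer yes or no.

reject H₀: no

Margins: r₁=16, r₂=16, c₁=15, c₂=17, n=32
p_obs = C(16,9)·C(16,6)/C(32,15); sum pmf over tables with pmf ≤ p_obs
p-value (two-sided) = 0.47949
At α=0.1: p ≥ α → fail to reject H₀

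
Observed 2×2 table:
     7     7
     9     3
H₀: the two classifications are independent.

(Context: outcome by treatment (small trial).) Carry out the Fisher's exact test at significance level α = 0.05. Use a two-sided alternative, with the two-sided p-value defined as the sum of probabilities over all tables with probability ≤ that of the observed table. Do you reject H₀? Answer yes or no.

Margins: r₁=14, r₂=12, c₁=16, c₂=10, n=26
p_obs = C(14,7)·C(12,9)/C(26,16); sum pmf over tables with pmf ≤ p_obs
p-value (two-sided) = 0.24752
At α=0.05: p ≥ α → fail to reject H₀

reject H₀: no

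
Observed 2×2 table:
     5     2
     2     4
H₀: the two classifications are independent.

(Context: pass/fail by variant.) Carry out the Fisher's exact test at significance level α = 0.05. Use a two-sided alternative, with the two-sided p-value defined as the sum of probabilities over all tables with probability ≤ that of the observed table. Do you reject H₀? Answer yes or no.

reject H₀: no

Margins: r₁=7, r₂=6, c₁=7, c₂=6, n=13
p_obs = C(7,5)·C(6,2)/C(13,7); sum pmf over tables with pmf ≤ p_obs
p-value (two-sided) = 0.28613
At α=0.05: p ≥ α → fail to reject H₀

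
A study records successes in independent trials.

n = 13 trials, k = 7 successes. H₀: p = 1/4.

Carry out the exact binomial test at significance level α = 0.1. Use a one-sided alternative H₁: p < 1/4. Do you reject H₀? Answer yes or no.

Exact binomial: n=13, k=7, p₀=1/4=0.2500
P(X≤7) from Σ C(n,i)·p₀^i·(1−p₀)^(n−i)
p-value (one-sided, H₁ less) = 0.99435
At α=0.1: p ≥ α → fail to reject H₀

reject H₀: no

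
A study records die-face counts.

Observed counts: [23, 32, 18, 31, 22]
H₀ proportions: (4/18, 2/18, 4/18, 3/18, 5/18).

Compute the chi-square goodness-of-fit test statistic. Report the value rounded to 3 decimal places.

test statistic = 37.198

n = 126; E_i = n·p_i = [28.00, 14.00, 28.00, 21.00, 35.00]
χ² = (23−28.00)²/28.00 + (32−14.00)²/14.00 + (18−28.00)²/28.00 + (31−21.00)²/21.00 + (22−35.00)²/35.00 = 37.1976
df = 4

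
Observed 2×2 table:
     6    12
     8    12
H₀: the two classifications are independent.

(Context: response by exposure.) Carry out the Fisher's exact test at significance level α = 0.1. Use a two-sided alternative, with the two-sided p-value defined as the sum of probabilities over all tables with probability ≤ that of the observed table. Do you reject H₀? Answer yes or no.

Margins: r₁=18, r₂=20, c₁=14, c₂=24, n=38
p_obs = C(18,6)·C(20,8)/C(38,14); sum pmf over tables with pmf ≤ p_obs
p-value (two-sided) = 0.74487
At α=0.1: p ≥ α → fail to reject H₀

reject H₀: no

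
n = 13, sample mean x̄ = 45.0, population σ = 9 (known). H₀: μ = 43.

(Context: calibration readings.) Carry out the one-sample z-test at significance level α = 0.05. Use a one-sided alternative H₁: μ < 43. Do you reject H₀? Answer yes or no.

reject H₀: no

SE = σ/√n = 9/√13 = 2.4962
z = (x̄−μ₀)/SE = (45.0−43)/2.4962 = 0.8012
p-value (one-sided, H₁ less) = 0.78850
At α=0.05: p ≥ α → fail to reject H₀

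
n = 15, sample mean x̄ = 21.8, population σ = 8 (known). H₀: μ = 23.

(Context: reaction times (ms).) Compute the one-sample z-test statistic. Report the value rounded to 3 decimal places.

SE = σ/√n = 8/√15 = 2.0656
z = (x̄−μ₀)/SE = (21.8−23)/2.0656 = -0.5809

test statistic = -0.581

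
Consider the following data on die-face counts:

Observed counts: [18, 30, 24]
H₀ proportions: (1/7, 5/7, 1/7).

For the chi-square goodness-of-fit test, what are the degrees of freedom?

df = k − 1 = 3 − 1 = 2

degrees of freedom = 2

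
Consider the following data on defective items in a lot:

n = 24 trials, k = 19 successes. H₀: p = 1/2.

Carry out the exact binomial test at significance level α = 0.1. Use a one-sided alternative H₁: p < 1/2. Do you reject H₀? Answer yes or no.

Exact binomial: n=24, k=19, p₀=1/2=0.5000
P(X≤19) from Σ C(n,i)·p₀^i·(1−p₀)^(n−i)
p-value (one-sided, H₁ less) = 0.99923
At α=0.1: p ≥ α → fail to reject H₀

reject H₀: no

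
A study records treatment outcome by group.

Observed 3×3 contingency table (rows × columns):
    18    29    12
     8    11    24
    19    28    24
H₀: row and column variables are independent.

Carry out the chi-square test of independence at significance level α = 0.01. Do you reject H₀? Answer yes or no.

Row totals [59, 43, 71], col totals [45, 68, 60], n=173
χ² = (18−15.35)²/15.35 + (29−23.19)²/23.19 + (12−20.46)²/20.46 + (8−11.18)²/11.18 + (11−16.90)²/16.90 + (24−14.91)²/14.91 + (19−18.47)²/18.47 + (28−27.91)²/27.91 + (24−24.62)²/24.62 = 13.9493
df = 4
p-value (upper-tail) = 0.00746
At α=0.01: p < α → reject H₀

reject H₀: yes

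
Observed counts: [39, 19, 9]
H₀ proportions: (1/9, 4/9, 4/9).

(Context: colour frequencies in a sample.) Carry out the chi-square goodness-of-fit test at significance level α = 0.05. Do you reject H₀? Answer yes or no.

n = 67; E_i = n·p_i = [7.44, 29.78, 29.78]
χ² = (39−7.44)²/7.44 + (19−29.78)²/29.78 + (9−29.78)²/29.78 = 152.1567
df = 2
p-value (upper-tail) = 0.00000
At α=0.05: p < α → reject H₀

reject H₀: yes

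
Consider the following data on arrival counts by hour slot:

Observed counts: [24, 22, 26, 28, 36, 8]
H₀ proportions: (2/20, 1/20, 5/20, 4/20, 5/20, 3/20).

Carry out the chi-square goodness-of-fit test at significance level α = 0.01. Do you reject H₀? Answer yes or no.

n = 144; E_i = n·p_i = [14.40, 7.20, 36.00, 28.80, 36.00, 21.60]
χ² = (24−14.40)²/14.40 + (22−7.20)²/7.20 + (26−36.00)²/36.00 + (28−28.80)²/28.80 + (36−36.00)²/36.00 + (8−21.60)²/21.60 = 48.1852
df = 5
p-value (upper-tail) = 0.00000
At α=0.01: p < α → reject H₀

reject H₀: yes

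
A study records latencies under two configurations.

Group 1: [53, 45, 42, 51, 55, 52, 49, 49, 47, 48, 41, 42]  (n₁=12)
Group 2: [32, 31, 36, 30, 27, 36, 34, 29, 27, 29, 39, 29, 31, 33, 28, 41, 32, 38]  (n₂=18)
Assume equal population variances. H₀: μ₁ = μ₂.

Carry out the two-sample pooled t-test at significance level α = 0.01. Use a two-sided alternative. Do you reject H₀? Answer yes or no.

x̄₁=47.833, s₁=4.589, n₁=12
x̄₂=32.333, s₂=4.201, n₂=18
s_p² = [11·4.589² + 17·4.201²]/28 = 18.9881
SE = √(s_p²·(1/12+1/18)) = 1.6240
t = (47.833−32.333)/1.6240 = 9.5446
df = 28
p-value (two-sided) = 0.00000
At α=0.01: p < α → reject H₀

reject H₀: yes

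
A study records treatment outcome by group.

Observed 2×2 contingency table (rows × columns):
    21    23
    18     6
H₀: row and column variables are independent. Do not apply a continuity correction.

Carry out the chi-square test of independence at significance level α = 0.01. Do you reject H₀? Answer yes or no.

Row totals [44, 24], col totals [39, 29], n=68
χ² = (21−25.24)²/25.24 + (23−18.76)²/18.76 + (18−13.76)²/13.76 + (6−10.24)²/10.24 = 4.7224
df = 1
p-value (upper-tail) = 0.02977
At α=0.01: p ≥ α → fail to reject H₀

reject H₀: no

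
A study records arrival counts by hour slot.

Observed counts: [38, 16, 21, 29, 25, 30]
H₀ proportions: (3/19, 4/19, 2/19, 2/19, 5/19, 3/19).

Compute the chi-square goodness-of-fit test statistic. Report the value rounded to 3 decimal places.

n = 159; E_i = n·p_i = [25.11, 33.47, 16.74, 16.74, 41.84, 25.11]
χ² = (38−25.11)²/25.11 + (16−33.47)²/33.47 + (21−16.74)²/16.74 + (29−16.74)²/16.74 + (25−41.84)²/41.84 + (30−25.11)²/25.11 = 33.5493
df = 5

test statistic = 33.549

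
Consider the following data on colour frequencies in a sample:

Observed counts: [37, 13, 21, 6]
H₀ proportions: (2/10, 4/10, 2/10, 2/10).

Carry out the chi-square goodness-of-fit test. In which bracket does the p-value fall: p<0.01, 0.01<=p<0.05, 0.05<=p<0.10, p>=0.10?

p-value bracket: p<0.01

n = 77; E_i = n·p_i = [15.40, 30.80, 15.40, 15.40]
χ² = (37−15.40)²/15.40 + (13−30.80)²/30.80 + (21−15.40)²/15.40 + (6−15.40)²/15.40 = 48.3571
df = 3
p-value (upper-tail) = 0.00000
→ bracket: p<0.01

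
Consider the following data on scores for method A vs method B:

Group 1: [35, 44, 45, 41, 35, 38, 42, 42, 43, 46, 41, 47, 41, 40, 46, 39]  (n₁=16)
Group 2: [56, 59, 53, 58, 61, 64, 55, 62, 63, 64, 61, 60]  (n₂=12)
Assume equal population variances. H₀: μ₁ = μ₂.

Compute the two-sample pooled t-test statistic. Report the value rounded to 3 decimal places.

test statistic = -13.137

x̄₁=41.562, s₁=3.633, n₁=16
x̄₂=59.667, s₂=3.576, n₂=12
s_p² = [15·3.633² + 11·3.576²]/26 = 13.0232
SE = √(s_p²·(1/16+1/12)) = 1.3781
t = (41.562−59.667)/1.3781 = -13.1368
df = 26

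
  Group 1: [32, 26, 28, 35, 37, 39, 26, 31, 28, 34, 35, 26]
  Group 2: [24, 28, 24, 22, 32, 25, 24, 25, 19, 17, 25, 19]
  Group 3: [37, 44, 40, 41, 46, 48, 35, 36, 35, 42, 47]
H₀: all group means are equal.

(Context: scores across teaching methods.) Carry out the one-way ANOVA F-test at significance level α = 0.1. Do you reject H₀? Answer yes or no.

reject H₀: yes

Group means [31.42, 23.67, 41.00], grand mean 31.771
SSB = Σnᵢ(x̄ᵢ−x̄)² = 1726.588; SSW = ΣΣ(x−x̄ᵢ)² = 651.583
MSB = 1726.588/2 = 863.2940; MSW = 651.583/32 = 20.3620
F = MSB/MSW = 42.3974
df = (2, 32)
p-value (upper-tail) = 0.00000
At α=0.1: p < α → reject H₀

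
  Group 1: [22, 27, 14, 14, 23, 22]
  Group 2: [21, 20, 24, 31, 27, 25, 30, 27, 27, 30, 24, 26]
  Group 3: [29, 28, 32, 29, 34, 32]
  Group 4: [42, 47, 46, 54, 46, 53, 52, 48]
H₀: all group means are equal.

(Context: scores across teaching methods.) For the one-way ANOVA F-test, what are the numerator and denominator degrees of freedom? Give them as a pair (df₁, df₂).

degrees of freedom = [3, 28]

k = 4 groups, N = 32 total
df = (k−1, N−k) = (4−1, 32−4) = (3, 28)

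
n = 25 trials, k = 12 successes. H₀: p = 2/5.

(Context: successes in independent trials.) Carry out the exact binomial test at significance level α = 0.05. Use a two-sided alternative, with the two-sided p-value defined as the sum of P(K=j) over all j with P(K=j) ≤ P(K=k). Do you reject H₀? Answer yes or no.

reject H₀: no

Exact binomial: n=25, k=12, p₀=2/5=0.4000
P(X=j) = C(n,j)·p₀^j·(1−p₀)^(n−j); p = Σ P(X=j) over j with P(X=j) ≤ P(X=12)
p-value (two-sided) = 0.42127
At α=0.05: p ≥ α → fail to reject H₀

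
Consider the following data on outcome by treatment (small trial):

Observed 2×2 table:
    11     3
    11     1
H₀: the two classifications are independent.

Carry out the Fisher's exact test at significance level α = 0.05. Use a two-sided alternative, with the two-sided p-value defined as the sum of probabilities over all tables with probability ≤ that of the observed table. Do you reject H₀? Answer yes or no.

reject H₀: no

Margins: r₁=14, r₂=12, c₁=22, c₂=4, n=26
p_obs = C(14,11)·C(12,11)/C(26,22); sum pmf over tables with pmf ≤ p_obs
p-value (two-sided) = 0.59826
At α=0.05: p ≥ α → fail to reject H₀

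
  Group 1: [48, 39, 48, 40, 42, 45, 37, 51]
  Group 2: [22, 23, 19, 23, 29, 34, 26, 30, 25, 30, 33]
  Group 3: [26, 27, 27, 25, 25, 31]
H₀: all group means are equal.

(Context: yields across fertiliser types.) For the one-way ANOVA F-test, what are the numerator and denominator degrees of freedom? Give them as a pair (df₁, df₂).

k = 3 groups, N = 25 total
df = (k−1, N−k) = (3−1, 25−3) = (2, 22)

degrees of freedom = [2, 22]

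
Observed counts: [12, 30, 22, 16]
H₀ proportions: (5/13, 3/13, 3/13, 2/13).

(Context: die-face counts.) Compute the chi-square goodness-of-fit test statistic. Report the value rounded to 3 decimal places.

n = 80; E_i = n·p_i = [30.77, 18.46, 18.46, 12.31]
χ² = (12−30.77)²/30.77 + (30−18.46)²/18.46 + (22−18.46)²/18.46 + (16−12.31)²/12.31 = 20.4467
df = 3

test statistic = 20.447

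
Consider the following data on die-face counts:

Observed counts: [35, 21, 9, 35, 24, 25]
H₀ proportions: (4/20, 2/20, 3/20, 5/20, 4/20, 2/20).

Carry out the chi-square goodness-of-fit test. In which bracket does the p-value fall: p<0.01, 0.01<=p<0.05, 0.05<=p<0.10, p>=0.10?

n = 149; E_i = n·p_i = [29.80, 14.90, 22.35, 37.25, 29.80, 14.90]
χ² = (35−29.80)²/29.80 + (21−14.90)²/14.90 + (9−22.35)²/22.35 + (35−37.25)²/37.25 + (24−29.80)²/29.80 + (25−14.90)²/14.90 = 19.4899
df = 5
p-value (upper-tail) = 0.00156
→ bracket: p<0.01

p-value bracket: p<0.01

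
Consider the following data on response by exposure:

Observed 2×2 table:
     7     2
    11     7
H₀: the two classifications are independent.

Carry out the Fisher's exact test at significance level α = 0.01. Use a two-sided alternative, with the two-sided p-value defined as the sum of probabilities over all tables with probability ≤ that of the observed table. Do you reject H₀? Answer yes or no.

reject H₀: no

Margins: r₁=9, r₂=18, c₁=18, c₂=9, n=27
p_obs = C(9,7)·C(18,11)/C(27,18); sum pmf over tables with pmf ≤ p_obs
p-value (two-sided) = 0.66729
At α=0.01: p ≥ α → fail to reject H₀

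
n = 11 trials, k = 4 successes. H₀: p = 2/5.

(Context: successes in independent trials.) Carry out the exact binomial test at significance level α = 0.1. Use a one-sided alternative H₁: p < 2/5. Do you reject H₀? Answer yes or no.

Exact binomial: n=11, k=4, p₀=2/5=0.4000
P(X≤4) from Σ C(n,i)·p₀^i·(1−p₀)^(n−i)
p-value (one-sided, H₁ less) = 0.53277
At α=0.1: p ≥ α → fail to reject H₀

reject H₀: no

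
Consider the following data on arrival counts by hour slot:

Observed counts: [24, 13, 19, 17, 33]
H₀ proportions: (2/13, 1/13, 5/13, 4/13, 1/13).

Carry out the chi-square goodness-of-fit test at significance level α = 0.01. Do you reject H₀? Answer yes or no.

n = 106; E_i = n·p_i = [16.31, 8.15, 40.77, 32.62, 8.15]
χ² = (24−16.31)²/16.31 + (13−8.15)²/8.15 + (19−40.77)²/40.77 + (17−32.62)²/32.62 + (33−8.15)²/8.15 = 101.3193
df = 4
p-value (upper-tail) = 0.00000
At α=0.01: p < α → reject H₀

reject H₀: yes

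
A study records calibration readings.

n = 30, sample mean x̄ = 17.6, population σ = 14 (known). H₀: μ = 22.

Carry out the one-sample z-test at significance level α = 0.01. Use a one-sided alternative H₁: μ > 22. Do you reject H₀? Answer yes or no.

reject H₀: no

SE = σ/√n = 14/√30 = 2.5560
z = (x̄−μ₀)/SE = (17.6−22)/2.5560 = -1.7214
p-value (one-sided, H₁ greater) = 0.95741
At α=0.01: p ≥ α → fail to reject H₀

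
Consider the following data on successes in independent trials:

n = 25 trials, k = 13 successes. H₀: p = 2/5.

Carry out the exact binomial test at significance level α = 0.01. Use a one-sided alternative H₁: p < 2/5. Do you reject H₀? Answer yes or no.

Exact binomial: n=25, k=13, p₀=2/5=0.4000
P(X≤13) from Σ C(n,i)·p₀^i·(1−p₀)^(n−i)
p-value (one-sided, H₁ less) = 0.92220
At α=0.01: p ≥ α → fail to reject H₀

reject H₀: no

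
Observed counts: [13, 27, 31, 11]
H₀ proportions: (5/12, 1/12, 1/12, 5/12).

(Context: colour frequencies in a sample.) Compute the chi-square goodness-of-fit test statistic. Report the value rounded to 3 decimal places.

n = 82; E_i = n·p_i = [34.17, 6.83, 6.83, 34.17]
χ² = (13−34.17)²/34.17 + (27−6.83)²/6.83 + (31−6.83)²/6.83 + (11−34.17)²/34.17 = 173.8049
df = 3

test statistic = 173.805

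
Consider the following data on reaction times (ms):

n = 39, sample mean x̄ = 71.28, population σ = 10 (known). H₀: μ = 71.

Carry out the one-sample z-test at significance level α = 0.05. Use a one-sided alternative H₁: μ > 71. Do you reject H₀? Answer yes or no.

SE = σ/√n = 10/√39 = 1.6013
z = (x̄−μ₀)/SE = (71.28−71)/1.6013 = 0.1749
p-value (one-sided, H₁ greater) = 0.43059
At α=0.05: p ≥ α → fail to reject H₀

reject H₀: no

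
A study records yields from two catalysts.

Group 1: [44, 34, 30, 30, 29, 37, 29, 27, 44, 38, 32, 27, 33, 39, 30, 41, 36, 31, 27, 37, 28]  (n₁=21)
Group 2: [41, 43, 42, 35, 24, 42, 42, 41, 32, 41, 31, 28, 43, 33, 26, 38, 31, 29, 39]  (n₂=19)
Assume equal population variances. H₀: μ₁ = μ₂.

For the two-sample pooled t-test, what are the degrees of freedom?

degrees of freedom = 38

df = n₁ + n₂ − 2 = 21 + 19 − 2 = 38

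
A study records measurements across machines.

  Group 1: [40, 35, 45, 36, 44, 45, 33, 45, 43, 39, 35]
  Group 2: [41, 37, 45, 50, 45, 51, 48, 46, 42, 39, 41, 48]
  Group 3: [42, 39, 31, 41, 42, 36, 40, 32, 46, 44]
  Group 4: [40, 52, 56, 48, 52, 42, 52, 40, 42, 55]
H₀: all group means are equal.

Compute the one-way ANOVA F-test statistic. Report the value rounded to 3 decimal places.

Group means [40.00, 44.42, 39.30, 47.90], grand mean 42.907
SSB = Σnᵢ(x̄ᵢ−x̄)² = 499.711; SSW = ΣΣ(x−x̄ᵢ)² = 1011.917
MSB = 499.711/3 = 166.5704; MSW = 1011.917/39 = 25.9466
F = MSB/MSW = 6.4197
df = (3, 39)

test statistic = 6.420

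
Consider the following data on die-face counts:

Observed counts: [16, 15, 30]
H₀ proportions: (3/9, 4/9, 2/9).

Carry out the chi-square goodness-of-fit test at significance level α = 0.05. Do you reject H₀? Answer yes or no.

n = 61; E_i = n·p_i = [20.33, 27.11, 13.56]
χ² = (16−20.33)²/20.33 + (15−27.11)²/27.11 + (30−13.56)²/13.56 = 26.2828
df = 2
p-value (upper-tail) = 0.00000
At α=0.05: p < α → reject H₀

reject H₀: yes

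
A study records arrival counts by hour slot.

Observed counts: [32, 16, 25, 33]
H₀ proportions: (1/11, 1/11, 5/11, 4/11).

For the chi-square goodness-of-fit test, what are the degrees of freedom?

df = k − 1 = 4 − 1 = 3

degrees of freedom = 3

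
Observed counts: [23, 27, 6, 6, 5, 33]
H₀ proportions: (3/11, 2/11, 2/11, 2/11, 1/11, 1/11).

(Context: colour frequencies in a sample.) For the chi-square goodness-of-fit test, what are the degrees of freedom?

degrees of freedom = 5

df = k − 1 = 6 − 1 = 5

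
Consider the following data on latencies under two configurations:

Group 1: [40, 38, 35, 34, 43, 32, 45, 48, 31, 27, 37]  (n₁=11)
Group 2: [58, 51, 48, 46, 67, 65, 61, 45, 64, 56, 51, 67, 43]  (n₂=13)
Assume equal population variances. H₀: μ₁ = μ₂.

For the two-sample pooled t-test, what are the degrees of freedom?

degrees of freedom = 22

df = n₁ + n₂ − 2 = 11 + 13 − 2 = 22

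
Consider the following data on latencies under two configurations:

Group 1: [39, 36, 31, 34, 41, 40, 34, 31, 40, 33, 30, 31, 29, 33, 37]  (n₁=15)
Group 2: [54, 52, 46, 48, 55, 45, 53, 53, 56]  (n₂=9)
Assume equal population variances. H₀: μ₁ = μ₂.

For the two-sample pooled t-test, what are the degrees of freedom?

df = n₁ + n₂ − 2 = 15 + 9 − 2 = 22

degrees of freedom = 22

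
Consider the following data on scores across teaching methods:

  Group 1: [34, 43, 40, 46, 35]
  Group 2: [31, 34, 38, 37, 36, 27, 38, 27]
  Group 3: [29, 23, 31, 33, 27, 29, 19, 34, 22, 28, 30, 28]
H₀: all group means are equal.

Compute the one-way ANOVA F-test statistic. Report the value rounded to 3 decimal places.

test statistic = 12.163

Group means [39.60, 33.50, 27.75], grand mean 31.960
SSB = Σnᵢ(x̄ᵢ−x̄)² = 523.510; SSW = ΣΣ(x−x̄ᵢ)² = 473.450
MSB = 523.510/2 = 261.7550; MSW = 473.450/22 = 21.5205
F = MSB/MSW = 12.1631
df = (2, 22)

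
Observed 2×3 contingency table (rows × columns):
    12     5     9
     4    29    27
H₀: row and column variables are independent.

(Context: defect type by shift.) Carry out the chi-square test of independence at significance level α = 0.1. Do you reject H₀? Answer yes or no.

reject H₀: yes

Row totals [26, 60], col totals [16, 34, 36], n=86
χ² = (12−4.84)²/4.84 + (5−10.28)²/10.28 + (9−10.88)²/10.88 + (4−11.16)²/11.16 + (29−23.72)²/23.72 + (27−25.12)²/25.12 = 19.5559
df = 2
p-value (upper-tail) = 0.00006
At α=0.1: p < α → reject H₀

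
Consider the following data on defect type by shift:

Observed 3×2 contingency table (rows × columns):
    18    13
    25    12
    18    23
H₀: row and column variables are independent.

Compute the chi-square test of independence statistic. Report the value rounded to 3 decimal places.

Row totals [31, 37, 41], col totals [61, 48], n=109
χ² = (18−17.35)²/17.35 + (13−13.65)²/13.65 + (25−20.71)²/20.71 + (12−16.29)²/16.29 + (18−22.94)²/22.94 + (23−18.06)²/18.06 = 4.4973
df = 2

test statistic = 4.497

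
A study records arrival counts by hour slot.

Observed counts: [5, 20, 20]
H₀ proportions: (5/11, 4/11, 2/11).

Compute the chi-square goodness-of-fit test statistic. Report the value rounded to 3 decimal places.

test statistic = 29.556

n = 45; E_i = n·p_i = [20.45, 16.36, 8.18]
χ² = (5−20.45)²/20.45 + (20−16.36)²/16.36 + (20−8.18)²/8.18 = 29.5556
df = 2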